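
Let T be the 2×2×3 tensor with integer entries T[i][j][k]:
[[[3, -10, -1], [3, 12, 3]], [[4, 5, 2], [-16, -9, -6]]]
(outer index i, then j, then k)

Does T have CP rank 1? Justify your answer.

The mode-2 unfolding of T (rows indexed by j, columns by (i,k) = (0,0), (0,1), (0,2), (1,0), (1,1), (1,2)) is [[3, -10, -1, 4, 5, 2], [3, 12, 3, -16, -9, -6]].
There the 2×2 minor on rows j ∈ {0, 1}, columns (i,k) ∈ {(0,0), (0,1)} is det [[3, -10], [3, 12]] = 66 ≠ 0, so this unfolding has rank ≥ 2; CP rank is at least every unfolding rank, so rank(T) ≥ 2.
In particular rank(T) ≥ 2 > 1, so T is not rank-1.

No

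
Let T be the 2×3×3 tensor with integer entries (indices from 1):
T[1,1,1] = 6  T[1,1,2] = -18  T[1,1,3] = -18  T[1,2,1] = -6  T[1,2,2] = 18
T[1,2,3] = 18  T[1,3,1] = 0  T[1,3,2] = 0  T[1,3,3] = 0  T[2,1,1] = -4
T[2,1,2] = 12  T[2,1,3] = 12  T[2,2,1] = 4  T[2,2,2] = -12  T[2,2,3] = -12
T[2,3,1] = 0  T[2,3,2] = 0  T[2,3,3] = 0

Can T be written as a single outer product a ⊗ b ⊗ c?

Yes

The mode-1 fibre T[:,1,1] = [6, -4] gives a = [3, -2] (primitive direction); the mode-2 fibre T[1,:,1] = [6, -6, 0] gives b = [1, -1, 0]; then c[k] = T[1,1,k] / (a[1]·b[1]) = [6, -18, -18] / 3 = [2, -6, -6].
Expanding [3, -2] ⊗ [1, -1, 0] ⊗ [2, -6, -6] reproduces all 18 entries of T, so T = [3, -2] ⊗ [1, -1, 0] ⊗ [2, -6, -6] and rank(T) ≤ 1.
Equivalently every frontal slice T[:,:,k] is c[k] times the rank-1 matrix [3, -2] ⊗ [1, -1, 0]. So T has rank 1 (it is nonzero).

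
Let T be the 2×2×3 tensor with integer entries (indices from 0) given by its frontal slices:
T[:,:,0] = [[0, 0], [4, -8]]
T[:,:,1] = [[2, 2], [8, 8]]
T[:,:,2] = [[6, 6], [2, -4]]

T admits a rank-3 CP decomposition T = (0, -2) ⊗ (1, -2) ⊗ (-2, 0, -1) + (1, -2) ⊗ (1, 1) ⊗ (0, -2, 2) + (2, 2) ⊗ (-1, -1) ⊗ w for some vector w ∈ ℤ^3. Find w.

w = (0, -2, -2)

Subtract the known terms from T to get the rank-1 residual R = (2, 2) ⊗ (-1, -1) ⊗ w, so R[i,j,k] = a[i]·b[j]·w[k]. Pick indices with nonzero a[0]·b[0] = (2)·(-1) = -2. Only the fibre through (0,0,·) is needed: R[0,0,:] = T[0,0,:] − Σₗ aₗ[0]bₗ[0]cₗ = [0, 2, 6] − (0)·(1)·(-2, 0, -1) − (1)·(1)·(0, -2, 2) = [0, 4, 4]. Then w[k] = R[0,0,k] / -2 for each k, giving w = [0, 4, 4] / -2 = (0, -2, -2).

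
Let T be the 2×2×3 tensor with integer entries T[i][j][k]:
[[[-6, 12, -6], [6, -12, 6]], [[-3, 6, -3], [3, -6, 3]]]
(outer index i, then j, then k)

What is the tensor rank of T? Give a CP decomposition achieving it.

Lower bound: T ≠ 0 (e.g. T[0,0,0] = -6), so rank(T) ≥ 1.
Upper bound: if T = a (x) b (x) c then every fibre of T is a multiple of the corresponding factor, so read the factors off the fibres through the nonzero entry T[0,0,0] = -6.
The mode-1 fibre T[:,0,0] = [-6, -3] gives a = [2, 1] (primitive direction); the mode-2 fibre T[0,:,0] = [-6, 6] gives b = [1, -1]; then c[k] = T[0,0,k] / (a[0]·b[0]) = [-6, 12, -6] / 2 = [-3, 6, -3].
Expanding [2, 1] (x) [1, -1] (x) [-3, 6, -3] reproduces all 12 entries of T, so T = [2, 1] (x) [1, -1] (x) [-3, 6, -3] and rank(T) ≤ 1.
These bounds meet, so rank(T) = 1.

rank(T) = 1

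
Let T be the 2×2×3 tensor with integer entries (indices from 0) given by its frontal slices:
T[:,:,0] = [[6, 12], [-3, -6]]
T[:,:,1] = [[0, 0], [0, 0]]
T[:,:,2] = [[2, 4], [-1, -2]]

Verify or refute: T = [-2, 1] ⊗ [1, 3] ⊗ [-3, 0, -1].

No

Reconstruct entry (0,1,0) from the claimed factors: Σₗ aₗ[0]bₗ[1]cₗ[0] = (-2)·(3)·(-3) = 18, but T[0,1,0] = 12. The claim is false.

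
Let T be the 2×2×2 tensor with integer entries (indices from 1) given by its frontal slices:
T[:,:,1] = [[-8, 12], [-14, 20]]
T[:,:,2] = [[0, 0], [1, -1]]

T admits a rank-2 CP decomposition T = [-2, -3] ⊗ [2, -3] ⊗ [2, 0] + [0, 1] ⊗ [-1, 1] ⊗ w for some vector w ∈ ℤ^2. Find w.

w = [2, -1]

Subtract the known terms from T to get the rank-1 residual R = [0, 1] ⊗ [-1, 1] ⊗ w, so R[i,j,k] = a[i]·b[j]·w[k]. Pick indices with nonzero a[2]·b[1] = (1)·(-1) = -1. Only the fibre through (2,1,·) is needed: R[2,1,:] = T[2,1,:] − Σₗ aₗ[2]bₗ[1]cₗ = [-14, 1] − (-3)·(2)·[2, 0] = [-2, 1]. Then w[k] = R[2,1,k] / -1 for each k, giving w = [-2, 1] / -1 = [2, -1].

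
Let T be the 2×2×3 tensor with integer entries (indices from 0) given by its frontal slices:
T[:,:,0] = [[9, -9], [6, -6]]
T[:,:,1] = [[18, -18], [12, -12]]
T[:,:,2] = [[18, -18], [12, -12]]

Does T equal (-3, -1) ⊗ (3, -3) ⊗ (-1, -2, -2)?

No

Reconstruct entry (1,0,0) from the claimed factors: Σₗ aₗ[1]bₗ[0]cₗ[0] = (-1)·(3)·(-1) = 3, but T[1,0,0] = 6. The claim is false.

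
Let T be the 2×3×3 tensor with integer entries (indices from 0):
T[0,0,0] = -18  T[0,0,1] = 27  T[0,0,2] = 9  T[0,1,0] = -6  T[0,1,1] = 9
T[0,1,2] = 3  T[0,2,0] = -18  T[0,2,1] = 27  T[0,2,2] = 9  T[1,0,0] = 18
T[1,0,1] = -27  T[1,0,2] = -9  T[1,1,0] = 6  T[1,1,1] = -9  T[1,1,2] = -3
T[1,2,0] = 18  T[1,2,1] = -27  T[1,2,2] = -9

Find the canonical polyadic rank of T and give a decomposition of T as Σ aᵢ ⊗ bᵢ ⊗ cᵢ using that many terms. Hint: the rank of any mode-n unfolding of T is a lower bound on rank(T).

Lower bound: T ≠ 0 (e.g. T[0,0,0] = -18), so rank(T) ≥ 1.
Upper bound: if T = a ⊗ b ⊗ c then every fibre of T is a multiple of the corresponding factor, so read the factors off the fibres through the nonzero entry T[0,0,0] = -18.
The mode-1 fibre T[:,0,0] = [-18, 18] gives a = [1, -1] (primitive direction); the mode-2 fibre T[0,:,0] = [-18, -6, -18] gives b = [3, 1, 3]; then c[k] = T[0,0,k] / (a[0]·b[0]) = [-18, 27, 9] / 3 = [-6, 9, 3].
Expanding [1, -1] ⊗ [3, 1, 3] ⊗ [-6, 9, 3] reproduces all 18 entries of T, so T = [1, -1] ⊗ [3, 1, 3] ⊗ [-6, 9, 3] and rank(T) ≤ 1.
These bounds meet, so rank(T) = 1.
Check entry T[0,1,2] = 3: (1)·(1)·(3) = 3.

rank(T) = 1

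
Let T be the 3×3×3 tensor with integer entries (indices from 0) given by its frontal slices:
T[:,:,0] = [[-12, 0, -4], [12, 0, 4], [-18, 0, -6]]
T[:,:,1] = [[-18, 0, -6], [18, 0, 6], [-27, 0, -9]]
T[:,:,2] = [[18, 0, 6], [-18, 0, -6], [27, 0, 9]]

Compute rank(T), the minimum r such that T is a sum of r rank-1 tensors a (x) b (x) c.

1

Lower bound: T ≠ 0 (e.g. T[0,0,0] = -12), so rank(T) ≥ 1.
Upper bound: if T = a (x) b (x) c then every fibre of T is a multiple of the corresponding factor, so read the factors off the fibres through the nonzero entry T[0,0,0] = -12.
The mode-1 fibre T[:,0,0] = [-12, 12, -18] gives a = [2, -2, 3] (primitive direction); the mode-2 fibre T[0,:,0] = [-12, 0, -4] gives b = [3, 0, 1]; then c[k] = T[0,0,k] / (a[0]·b[0]) = [-12, -18, 18] / 6 = [-2, -3, 3].
Expanding [2, -2, 3] (x) [3, 0, 1] (x) [-2, -3, 3] reproduces all 27 entries of T, so T = [2, -2, 3] (x) [3, 0, 1] (x) [-2, -3, 3] and rank(T) ≤ 1.
These bounds meet, so rank(T) = 1.
Check entry T[1,0,2] = -18: (-2)·(3)·(3) = -18.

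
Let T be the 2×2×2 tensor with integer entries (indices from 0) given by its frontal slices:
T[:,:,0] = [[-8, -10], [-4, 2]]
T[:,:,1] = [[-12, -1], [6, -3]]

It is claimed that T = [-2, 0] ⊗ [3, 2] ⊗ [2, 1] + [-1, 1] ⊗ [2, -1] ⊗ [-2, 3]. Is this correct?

Yes

Reconstruct entrywise from the claimed factors. For example, T[0,0,0] = -8 and Σₗ aₗ[0]bₗ[0]cₗ[0] = (-2)·(3)·(2) + (-1)·(2)·(-2) = -8; checking all 8 entries, every one matches. The claim holds.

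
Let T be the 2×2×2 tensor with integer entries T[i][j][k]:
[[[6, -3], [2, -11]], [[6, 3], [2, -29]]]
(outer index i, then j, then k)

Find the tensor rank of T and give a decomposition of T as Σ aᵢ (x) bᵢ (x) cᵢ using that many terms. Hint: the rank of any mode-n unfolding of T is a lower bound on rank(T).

Lower bound: the mode-2 unfolding of T (rows indexed by j, columns by (i,k) = (0,0), (0,1), (1,0), (1,1)) is [[6, -3, 6, 3], [2, -11, 2, -29]].
There the 2×2 minor on rows j ∈ {0, 1}, columns (i,k) ∈ {(0,0), (0,1)} is det [[6, -3], [2, -11]] = -60 ≠ 0, so this unfolding has rank ≥ 2; CP rank is at least every unfolding rank, so rank(T) ≥ 2. (Flattening ranks never certify an upper bound on CP rank; for that we must actually write T with 2 rank-1 terms.)
Upper bound — finding two terms. Write S_k = T[:,:,k] for the frontal slices: S₀ = [[6, 2], [6, 2]], S₁ = [[-3, -11], [3, -29]].
If T = a₁ (x) b₁ (x) c₁ + a₂ (x) b₂ (x) c₂ then each S_k = c₁[k]·a₁b₁ᵀ + c₂[k]·a₂b₂ᵀ. S₀ and S₁ are linearly independent, so a₁b₁ᵀ and a₂b₂ᵀ must span the same plane of matrices: they are the rank-1 matrices of the form x·S₀ + y·S₁.
det(x·S₀ + y·S₁) is −120·xy + 120·y² = (-120)·(x − y)(y), vanishing at (x:y) = (1:1) and (1:0).
M₁ = S₀ + S₁ = [[3, -9], [9, -27]] = 3·[1, 3][1, -3]ᵀ and M₂ = S₀ = [[6, 2], [6, 2]] = 2·[1, 1][3, 1]ᵀ, so take a₁ = [1, 3], b₁ = [1, -3], a₂ = [1, 1], b₂ = [3, 1].
Each slice is an integer combination of E₁ = a₁b₁ᵀ and E₂ = a₂b₂ᵀ: S₀ = 2·E₂, S₁ = 3·E₁ − 2·E₂; reading off coefficients, c₁ = [0, 3] and c₂ = [2, -2].
Hence T = [1, 3] (x) [1, -3] (x) [0, 3] + [1, 1] (x) [3, 1] (x) [2, -2], so rank(T) ≤ 2.
These bounds meet, so rank(T) = 2.

rank(T) = 2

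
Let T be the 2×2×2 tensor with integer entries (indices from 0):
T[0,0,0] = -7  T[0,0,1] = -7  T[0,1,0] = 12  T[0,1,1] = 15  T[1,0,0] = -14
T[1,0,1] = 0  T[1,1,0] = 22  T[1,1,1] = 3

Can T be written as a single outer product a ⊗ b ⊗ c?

No

The mode-3 unfolding of T (rows indexed by k, columns by (i,j) = (0,0), (0,1), (1,0), (1,1)) is [[-7, 12, -14, 22], [-7, 15, 0, 3]].
There the 2×2 minor on rows k ∈ {0, 1}, columns (i,j) ∈ {(0,0), (0,1)} is det [[-7, 12], [-7, 15]] = -21 ≠ 0, so this unfolding has rank ≥ 2; CP rank is at least every unfolding rank, so rank(T) ≥ 2.
In particular rank(T) ≥ 2 > 1, so T is not rank-1.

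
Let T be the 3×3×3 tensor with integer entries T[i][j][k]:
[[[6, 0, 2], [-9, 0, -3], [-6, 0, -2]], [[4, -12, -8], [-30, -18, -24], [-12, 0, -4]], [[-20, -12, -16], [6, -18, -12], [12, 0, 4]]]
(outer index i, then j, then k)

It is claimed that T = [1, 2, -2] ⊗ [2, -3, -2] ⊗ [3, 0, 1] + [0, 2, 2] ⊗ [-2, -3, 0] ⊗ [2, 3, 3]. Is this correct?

Yes

Reconstruct entrywise from the claimed factors. For example, T[0,2,0] = -6 and Σₗ aₗ[0]bₗ[2]cₗ[0] = (1)·(-2)·(3) + (0)·(0)·(2) = -6; checking all 27 entries, every one matches. The claim holds.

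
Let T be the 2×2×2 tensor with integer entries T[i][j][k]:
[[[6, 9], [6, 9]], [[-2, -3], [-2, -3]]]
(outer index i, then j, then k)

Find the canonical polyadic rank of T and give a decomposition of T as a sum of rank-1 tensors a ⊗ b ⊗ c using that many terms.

Lower bound: T ≠ 0 (e.g. T[0,0,0] = 6), so rank(T) ≥ 1.
Upper bound: if T = a ⊗ b ⊗ c then every fibre of T is a multiple of the corresponding factor, so read the factors off the fibres through the nonzero entry T[0,0,0] = 6.
The mode-1 fibre T[:,0,0] = [6, -2] gives a = [3, -1] (primitive direction); the mode-2 fibre T[0,:,0] = [6, 6] gives b = [1, 1]; then c[k] = T[0,0,k] / (a[0]·b[0]) = [6, 9] / 3 = [2, 3].
Expanding [3, -1] ⊗ [1, 1] ⊗ [2, 3] reproduces all 8 entries of T, so T = [3, -1] ⊗ [1, 1] ⊗ [2, 3] and rank(T) ≤ 1.
These bounds meet, so rank(T) = 1.

rank(T) = 1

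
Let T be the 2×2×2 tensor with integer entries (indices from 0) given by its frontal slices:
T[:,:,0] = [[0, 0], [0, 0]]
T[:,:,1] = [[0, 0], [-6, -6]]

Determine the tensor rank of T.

1

Lower bound: T ≠ 0 (e.g. T[1,0,1] = -6), so rank(T) ≥ 1.
Upper bound: if T = a ⊗ b ⊗ c then every fibre of T is a multiple of the corresponding factor, so read the factors off the fibres through the nonzero entry T[1,0,1] = -6.
The mode-1 fibre T[:,0,1] = [0, -6] gives a = [0, 1] (primitive direction); the mode-2 fibre T[1,:,1] = [-6, -6] gives b = [1, 1]; then c[k] = T[1,0,k] / (a[1]·b[0]) = [0, -6] / 1 = [0, -6].
Expanding [0, 1] ⊗ [1, 1] ⊗ [0, -6] reproduces all 8 entries of T, so T = [0, 1] ⊗ [1, 1] ⊗ [0, -6] and rank(T) ≤ 1.
These bounds meet, so rank(T) = 1.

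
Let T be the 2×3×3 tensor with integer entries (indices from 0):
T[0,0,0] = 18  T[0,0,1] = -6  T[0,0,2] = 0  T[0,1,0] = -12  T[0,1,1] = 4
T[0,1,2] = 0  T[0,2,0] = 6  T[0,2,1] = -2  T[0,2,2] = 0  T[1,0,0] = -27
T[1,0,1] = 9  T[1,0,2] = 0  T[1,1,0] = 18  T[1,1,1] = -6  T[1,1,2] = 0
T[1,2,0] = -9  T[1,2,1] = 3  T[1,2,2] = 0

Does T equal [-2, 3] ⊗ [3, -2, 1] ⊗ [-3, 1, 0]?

Reconstruct entrywise from the claimed factors. For example, T[1,0,2] = 0 and Σₗ aₗ[1]bₗ[0]cₗ[2] = (3)·(3)·(0) = 0; checking all 18 entries, every one matches. The claim holds.

Yes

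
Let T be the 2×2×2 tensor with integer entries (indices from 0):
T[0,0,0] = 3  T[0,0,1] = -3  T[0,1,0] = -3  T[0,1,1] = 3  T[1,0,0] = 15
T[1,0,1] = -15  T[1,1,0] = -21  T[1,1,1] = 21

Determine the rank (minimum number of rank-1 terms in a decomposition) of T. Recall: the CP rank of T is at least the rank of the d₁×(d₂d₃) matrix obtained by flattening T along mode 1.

2

Lower bound: the mode-2 unfolding of T (rows indexed by j, columns by (i,k) = (0,0), (0,1), (1,0), (1,1)) is [[3, -3, 15, -15], [-3, 3, -21, 21]].
There the 2×2 minor on rows j ∈ {0, 1}, columns (i,k) ∈ {(0,0), (1,0)} is det [[3, 15], [-3, -21]] = -18 ≠ 0, so this unfolding has rank ≥ 2; CP rank is at least every unfolding rank, so rank(T) ≥ 2. (Flattening ranks never certify an upper bound on CP rank; for that we must actually write T with 2 rank-1 terms.)
Upper bound — finding two terms. Every mode-3 slice of T is a multiple of one matrix: T[:,:,k] = c[k]·M with c = (1, -1) and M = [[3, -3], [15, -21]] (rows indexed by i, columns by j). So it suffices to write M as a sum of two rank-1 matrices.
Splitting M by its rows (i = 0, 1), M = (1, 0)(3, -3)ᵀ + (0, 1)(15, -21)ᵀ.
Hence T = (1, 0) ⊗ (3, -3) ⊗ (1, -1) + (0, 1) ⊗ (15, -21) ⊗ (1, -1), so rank(T) ≤ 2.
These bounds meet, so rank(T) = 2.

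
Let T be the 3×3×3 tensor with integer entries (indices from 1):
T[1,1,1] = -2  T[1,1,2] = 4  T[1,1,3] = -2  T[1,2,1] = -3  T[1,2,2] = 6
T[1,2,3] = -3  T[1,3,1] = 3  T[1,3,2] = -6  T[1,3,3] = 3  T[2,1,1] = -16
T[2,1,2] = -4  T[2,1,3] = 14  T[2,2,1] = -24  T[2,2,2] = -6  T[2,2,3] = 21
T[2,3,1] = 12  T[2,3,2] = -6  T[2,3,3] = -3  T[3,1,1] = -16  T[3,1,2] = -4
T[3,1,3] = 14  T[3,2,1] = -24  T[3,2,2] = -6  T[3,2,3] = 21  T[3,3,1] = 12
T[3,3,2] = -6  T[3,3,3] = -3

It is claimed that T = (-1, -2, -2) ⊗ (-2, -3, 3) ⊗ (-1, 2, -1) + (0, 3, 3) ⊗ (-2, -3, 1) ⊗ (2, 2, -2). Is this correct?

Reconstruct entry (2,1,3) from the claimed factors: Σₗ aₗ[2]bₗ[1]cₗ[3] = (-2)·(-2)·(-1) + (3)·(-2)·(-2) = 8, but T[2,1,3] = 14. The claim is false.

No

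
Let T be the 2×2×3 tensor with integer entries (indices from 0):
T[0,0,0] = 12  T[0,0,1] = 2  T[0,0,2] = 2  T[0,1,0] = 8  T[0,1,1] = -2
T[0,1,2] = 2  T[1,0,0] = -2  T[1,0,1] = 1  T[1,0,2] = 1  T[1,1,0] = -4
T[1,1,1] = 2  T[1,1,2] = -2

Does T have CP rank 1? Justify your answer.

The mode-3 unfolding of T (rows indexed by k, columns by (i,j) = (0,0), (0,1), (1,0), (1,1)) is [[12, 8, -2, -4], [2, -2, 1, 2], [2, 2, 1, -2]].
There the 3×3 minor on rows k ∈ {0, 1, 2}, columns (i,j) ∈ {(0,0), (0,1), (1,0)} is det [[12, 8, -2], [2, -2, 1], [2, 2, 1]] = -64 ≠ 0, so this unfolding has rank ≥ 3; CP rank is at least every unfolding rank, so rank(T) ≥ 3.
In particular rank(T) ≥ 3 > 1, so T is not rank-1.

No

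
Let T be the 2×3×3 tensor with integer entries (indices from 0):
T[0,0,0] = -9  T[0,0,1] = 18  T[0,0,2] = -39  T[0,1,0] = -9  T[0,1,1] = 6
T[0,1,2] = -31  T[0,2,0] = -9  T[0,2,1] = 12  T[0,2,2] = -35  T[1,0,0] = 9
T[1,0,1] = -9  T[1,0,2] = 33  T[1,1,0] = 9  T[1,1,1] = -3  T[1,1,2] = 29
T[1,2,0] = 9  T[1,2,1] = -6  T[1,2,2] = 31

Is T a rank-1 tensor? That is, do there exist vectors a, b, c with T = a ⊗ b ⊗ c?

No

The mode-2 unfolding of T (rows indexed by j, columns by (i,k) = (0,0), (0,1), (0,2), (1,0), (1,1), (1,2)) is [[-9, 18, -39, 9, -9, 33], [-9, 6, -31, 9, -3, 29], [-9, 12, -35, 9, -6, 31]].
There the 2×2 minor on rows j ∈ {0, 1}, columns (i,k) ∈ {(0,0), (0,1)} is det [[-9, 18], [-9, 6]] = 108 ≠ 0, so this unfolding has rank ≥ 2; CP rank is at least every unfolding rank, so rank(T) ≥ 2.
In particular rank(T) ≥ 2 > 1, so T is not rank-1.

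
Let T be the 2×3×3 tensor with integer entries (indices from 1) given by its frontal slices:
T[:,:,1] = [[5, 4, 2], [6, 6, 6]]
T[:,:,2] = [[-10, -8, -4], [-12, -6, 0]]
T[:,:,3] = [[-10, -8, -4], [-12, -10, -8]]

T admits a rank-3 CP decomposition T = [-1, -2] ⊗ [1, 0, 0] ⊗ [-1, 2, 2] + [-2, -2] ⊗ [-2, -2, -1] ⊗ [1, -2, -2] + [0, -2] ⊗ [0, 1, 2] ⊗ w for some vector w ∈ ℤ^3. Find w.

Subtract the known terms from T to get the rank-1 residual R = [0, -2] ⊗ [0, 1, 2] ⊗ w, so R[i,j,k] = a[i]·b[j]·w[k]. Pick indices with nonzero a[2]·b[2] = (-2)·(1) = -2. Only the fibre through (2,2,·) is needed: R[2,2,:] = T[2,2,:] − Σₗ aₗ[2]bₗ[2]cₗ = [6, -6, -10] − (-2)·(0)·[-1, 2, 2] − (-2)·(-2)·[1, -2, -2] = [2, 2, -2]. Then w[k] = R[2,2,k] / -2 for each k, giving w = [2, 2, -2] / -2 = [-1, -1, 1].

w = [-1, -1, 1]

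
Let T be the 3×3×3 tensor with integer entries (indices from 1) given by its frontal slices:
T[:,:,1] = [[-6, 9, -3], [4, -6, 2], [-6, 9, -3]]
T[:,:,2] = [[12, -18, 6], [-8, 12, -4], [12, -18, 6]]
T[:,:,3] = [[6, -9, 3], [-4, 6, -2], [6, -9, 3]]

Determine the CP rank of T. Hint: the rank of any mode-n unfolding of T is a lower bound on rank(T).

Lower bound: T ≠ 0 (e.g. T[1,1,1] = -6), so rank(T) ≥ 1.
Upper bound: if T = a ⊗ b ⊗ c then every fibre of T is a multiple of the corresponding factor, so read the factors off the fibres through the nonzero entry T[1,1,1] = -6.
The mode-1 fibre T[:,1,1] = [-6, 4, -6] gives a = [3, -2, 3] (primitive direction); the mode-2 fibre T[1,:,1] = [-6, 9, -3] gives b = [2, -3, 1]; then c[k] = T[1,1,k] / (a[1]·b[1]) = [-6, 12, 6] / 6 = [-1, 2, 1].
Expanding [3, -2, 3] ⊗ [2, -3, 1] ⊗ [-1, 2, 1] reproduces all 27 entries of T, so T = [3, -2, 3] ⊗ [2, -3, 1] ⊗ [-1, 2, 1] and rank(T) ≤ 1.
These bounds meet, so rank(T) = 1.

1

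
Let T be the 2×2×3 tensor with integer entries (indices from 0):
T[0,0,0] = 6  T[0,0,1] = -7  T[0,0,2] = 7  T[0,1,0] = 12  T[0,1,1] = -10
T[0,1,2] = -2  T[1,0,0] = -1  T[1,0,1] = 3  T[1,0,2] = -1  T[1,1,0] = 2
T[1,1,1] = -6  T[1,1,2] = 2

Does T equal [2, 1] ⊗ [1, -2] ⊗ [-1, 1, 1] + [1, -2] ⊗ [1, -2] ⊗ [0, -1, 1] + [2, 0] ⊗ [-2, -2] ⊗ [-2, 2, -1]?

Reconstruct entrywise from the claimed factors. For example, T[1,0,1] = 3 and Σₗ aₗ[1]bₗ[0]cₗ[1] = (1)·(1)·(1) + (-2)·(1)·(-1) + (0)·(-2)·(2) = 3; checking all 12 entries, every one matches. The claim holds.

Yes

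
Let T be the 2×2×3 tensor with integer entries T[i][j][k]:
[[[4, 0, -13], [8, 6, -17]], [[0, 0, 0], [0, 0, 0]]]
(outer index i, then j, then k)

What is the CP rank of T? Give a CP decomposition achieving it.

Lower bound: the mode-3 unfolding of T (rows indexed by k, columns by (i,j) = (0,0), (0,1), (1,0), (1,1)) is [[4, 8, 0, 0], [0, 6, 0, 0], [-13, -17, 0, 0]].
There the 2×2 minor on rows k ∈ {0, 1}, columns (i,j) ∈ {(0,0), (0,1)} is det [[4, 8], [0, 6]] = 24 ≠ 0, so this unfolding has rank ≥ 2; CP rank is at least every unfolding rank, so rank(T) ≥ 2. (This is only a lower bound: in general the CP rank may exceed every unfolding rank, so we still need to exhibit 2 rank-1 terms summing to T.)
Upper bound — finding two terms. Every mode-1 slice of T is a multiple of one matrix: T[i,:,:] = a[i]·M with a = [1, 0] and M = [[4, 0, -13], [8, 6, -17]] (rows indexed by j, columns by k). So it suffices to write M as a sum of two rank-1 matrices.
Splitting M by its rows (j = 0, 1), M = [1, 0][4, 0, -13]ᵀ + [0, 1][8, 6, -17]ᵀ.
Hence T = [1, 0] (x) [1, 0] (x) [4, 0, -13] + [1, 0] (x) [0, 1] (x) [8, 6, -17], so rank(T) ≤ 2.
These bounds meet, so rank(T) = 2.
Check entry T[1,1,1] = 0: (0)·(0)·(0) + (0)·(1)·(6) = 0.

rank(T) = 2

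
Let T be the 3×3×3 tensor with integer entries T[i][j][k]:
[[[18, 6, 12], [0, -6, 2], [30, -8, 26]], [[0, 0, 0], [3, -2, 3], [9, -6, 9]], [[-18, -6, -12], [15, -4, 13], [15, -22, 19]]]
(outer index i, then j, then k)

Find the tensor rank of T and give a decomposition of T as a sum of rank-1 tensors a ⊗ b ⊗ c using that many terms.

rank(T) = 2

Lower bound: the mode-1 unfolding of T (rows indexed by i, columns by (j,k) = (0,0), (0,1), (0,2), (1,0), (1,1), (1,2), (2,0), (2,1), (2,2)) is [[18, 6, 12, 0, -6, 2, 30, -8, 26], [0, 0, 0, 3, -2, 3, 9, -6, 9], [-18, -6, -12, 15, -4, 13, 15, -22, 19]].
There the 2×2 minor on rows i ∈ {0, 1}, columns (j,k) ∈ {(0,0), (1,0)} is det [[18, 0], [0, 3]] = 54 ≠ 0, so this unfolding has rank ≥ 2; CP rank is at least every unfolding rank, so rank(T) ≥ 2. (Flattening ranks never certify an upper bound on CP rank; for that we must actually write T with 2 rank-1 terms.)
Upper bound — finding two terms. Write S_k = T[:,:,k] for the frontal slices: S₀ = [[18, 0, 30], [0, 3, 9], [-18, 15, 15]], S₁ = [[6, -6, -8], [0, -2, -6], [-6, -4, -22]], S₂ = [[12, 2, 26], [0, 3, 9], [-12, 13, 19]].
If T = a₁ ⊗ b₁ ⊗ c₁ + a₂ ⊗ b₂ ⊗ c₂ then each S_k = c₁[k]·a₁b₁ᵀ + c₂[k]·a₂b₂ᵀ. S₀ and S₁ are linearly independent, so a₁b₁ᵀ and a₂b₂ᵀ must span the same plane of matrices: they are the rank-1 matrices of the form x·S₀ + y·S₁.
The 2×2 minor of x·S₀ + y·S₁ on rows {0,1}, columns {0,1} is 54·x² − 18·xy − 12·y² = 6·(3·x − 2·y)(3·x + y), vanishing at (x:y) = (2:3) and (1:-3).
M₁ = 2·S₀ + 3·S₁ = [[54, -18, 36], [0, 0, 0], [-54, 18, -36]] = 18·(1, 0, -1)(3, -1, 2)ᵀ and M₂ = S₀ − 3·S₁ = [[0, 18, 54], [0, 9, 27], [0, 27, 81]] = 9·(2, 1, 3)(0, 1, 3)ᵀ, so take a₁ = (1, 0, -1), b₁ = (3, -1, 2), a₂ = (2, 1, 3), b₂ = (0, 1, 3).
Each slice is an integer combination of E₁ = a₁b₁ᵀ and E₂ = a₂b₂ᵀ: S₀ = 6·E₁ + 3·E₂, S₁ = 2·E₁ − 2·E₂, S₂ = 4·E₁ + 3·E₂; reading off coefficients, c₁ = (6, 2, 4) and c₂ = (3, -2, 3).
Hence T = (1, 0, -1) ⊗ (3, -1, 2) ⊗ (6, 2, 4) + (2, 1, 3) ⊗ (0, 1, 3) ⊗ (3, -2, 3), so rank(T) ≤ 2.
These bounds meet, so rank(T) = 2.
Check entry T[0,2,0] = 30: (1)·(2)·(6) + (2)·(3)·(3) = 30.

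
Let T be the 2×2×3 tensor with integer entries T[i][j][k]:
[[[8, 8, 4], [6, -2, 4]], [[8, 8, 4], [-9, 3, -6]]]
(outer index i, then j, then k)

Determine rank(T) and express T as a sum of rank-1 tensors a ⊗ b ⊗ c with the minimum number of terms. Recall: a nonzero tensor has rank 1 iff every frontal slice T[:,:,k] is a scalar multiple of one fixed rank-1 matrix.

Lower bound: the mode-1 unfolding of T (rows indexed by i, columns by (j,k) = (0,0), (0,1), (0,2), (1,0), (1,1), (1,2)) is [[8, 8, 4, 6, -2, 4], [8, 8, 4, -9, 3, -6]].
There the 2×2 minor on rows i ∈ {0, 1}, columns (j,k) ∈ {(0,0), (1,0)} is det [[8, 6], [8, -9]] = -120 ≠ 0, so this unfolding has rank ≥ 2; CP rank is at least every unfolding rank, so rank(T) ≥ 2. (Flattening ranks never certify an upper bound on CP rank; for that we must actually write T with 2 rank-1 terms.)
Upper bound — finding two terms. Write S_k = T[:,:,k] for the frontal slices: S₀ = [[8, 6], [8, -9]], S₁ = [[8, -2], [8, 3]], S₂ = [[4, 4], [4, -6]].
If T = a₁ ⊗ b₁ ⊗ c₁ + a₂ ⊗ b₂ ⊗ c₂ then each S_k = c₁[k]·a₁b₁ᵀ + c₂[k]·a₂b₂ᵀ. S₀ and S₁ are linearly independent, so a₁b₁ᵀ and a₂b₂ᵀ must span the same plane of matrices: they are the rank-1 matrices of the form x·S₀ + y·S₁.
det(x·S₀ + y·S₁) is −120·x² − 80·xy + 40·y² = (-40)·(3·x − y)(x + y), vanishing at (x:y) = (1:3) and (1:-1).
M₁ = S₀ + 3·S₁ = [[32, 0], [32, 0]] = 32·[1, 1][1, 0]ᵀ and M₂ = S₀ − S₁ = [[0, 8], [0, -12]] = 4·[2, -3][0, 1]ᵀ, so take a₁ = [1, 1], b₁ = [1, 0], a₂ = [2, -3], b₂ = [0, 1].
Each slice is an integer combination of E₁ = a₁b₁ᵀ and E₂ = a₂b₂ᵀ: S₀ = 8·E₁ + 3·E₂, S₁ = 8·E₁ − E₂, S₂ = 4·E₁ + 2·E₂; reading off coefficients, c₁ = [8, 8, 4] and c₂ = [3, -1, 2].
Hence T = [1, 1] ⊗ [1, 0] ⊗ [8, 8, 4] + [2, -3] ⊗ [0, 1] ⊗ [3, -1, 2], so rank(T) ≤ 2.
These bounds meet, so rank(T) = 2.

rank(T) = 2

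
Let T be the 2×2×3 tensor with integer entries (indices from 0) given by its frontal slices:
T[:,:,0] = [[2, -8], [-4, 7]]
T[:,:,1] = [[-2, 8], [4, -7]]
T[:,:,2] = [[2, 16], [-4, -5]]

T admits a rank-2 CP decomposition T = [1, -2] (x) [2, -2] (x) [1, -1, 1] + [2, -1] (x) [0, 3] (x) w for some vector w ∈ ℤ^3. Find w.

w = [-1, 1, 3]

Subtract the known terms from T to get the rank-1 residual R = [2, -1] (x) [0, 3] (x) w, so R[i,j,k] = a[i]·b[j]·w[k]. Pick indices with nonzero a[0]·b[1] = (2)·(3) = 6. Only the fibre through (0,1,·) is needed: R[0,1,:] = T[0,1,:] − Σₗ aₗ[0]bₗ[1]cₗ = [-8, 8, 16] − (1)·(-2)·[1, -1, 1] = [-6, 6, 18]. Then w[k] = R[0,1,k] / 6 for each k, giving w = [-6, 6, 18] / 6 = [-1, 1, 3].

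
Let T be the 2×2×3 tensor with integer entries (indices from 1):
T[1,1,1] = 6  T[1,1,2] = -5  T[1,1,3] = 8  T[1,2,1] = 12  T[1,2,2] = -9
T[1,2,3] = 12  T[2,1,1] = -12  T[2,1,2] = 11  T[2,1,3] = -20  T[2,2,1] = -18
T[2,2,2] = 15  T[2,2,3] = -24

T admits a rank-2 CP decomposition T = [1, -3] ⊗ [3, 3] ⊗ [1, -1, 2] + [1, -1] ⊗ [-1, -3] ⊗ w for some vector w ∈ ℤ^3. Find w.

Subtract the known terms from T to get the rank-1 residual R = [1, -1] ⊗ [-1, -3] ⊗ w, so R[i,j,k] = a[i]·b[j]·w[k]. Pick indices with nonzero a[1]·b[1] = (1)·(-1) = -1. Only the fibre through (1,1,·) is needed: R[1,1,:] = T[1,1,:] − Σₗ aₗ[1]bₗ[1]cₗ = [6, -5, 8] − (1)·(3)·[1, -1, 2] = [3, -2, 2]. Then w[k] = R[1,1,k] / -1 for each k, giving w = [3, -2, 2] / -1 = [-3, 2, -2].

w = [-3, 2, -2]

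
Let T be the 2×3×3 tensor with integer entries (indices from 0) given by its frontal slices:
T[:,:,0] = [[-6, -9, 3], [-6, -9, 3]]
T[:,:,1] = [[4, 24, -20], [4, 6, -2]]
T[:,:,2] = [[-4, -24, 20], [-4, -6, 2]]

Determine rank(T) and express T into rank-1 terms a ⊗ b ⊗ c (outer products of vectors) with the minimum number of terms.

Lower bound: the mode-2 unfolding of T (rows indexed by j, columns by (i,k) = (0,0), (0,1), (0,2), (1,0), (1,1), (1,2)) is [[-6, 4, -4, -6, 4, -4], [-9, 24, -24, -9, 6, -6], [3, -20, 20, 3, -2, 2]].
There the 2×2 minor on rows j ∈ {0, 1}, columns (i,k) ∈ {(0,0), (0,1)} is det [[-6, 4], [-9, 24]] = -108 ≠ 0, so this unfolding has rank ≥ 2; CP rank is at least every unfolding rank, so rank(T) ≥ 2. (Flattening ranks never certify an upper bound on CP rank; for that we must actually write T with 2 rank-1 terms.)
Upper bound — finding two terms. Write S_k = T[:,:,k] for the frontal slices: S₀ = [[-6, -9, 3], [-6, -9, 3]], S₁ = [[4, 24, -20], [4, 6, -2]], S₂ = [[-4, -24, 20], [-4, -6, 2]].
If T = a₁ ⊗ b₁ ⊗ c₁ + a₂ ⊗ b₂ ⊗ c₂ then each S_k = c₁[k]·a₁b₁ᵀ + c₂[k]·a₂b₂ᵀ. S₀ and S₁ are linearly independent, so a₁b₁ᵀ and a₂b₂ᵀ must span the same plane of matrices: they are the rank-1 matrices of the form x·S₀ + y·S₁.
The 2×2 minor of x·S₀ + y·S₁ on rows {0,1}, columns {0,1} is 108·xy − 72·y² = 36·(3·x − 2·y)(y), vanishing at (x:y) = (2:3) and (1:0).
M₁ = 2·S₀ + 3·S₁ = [[0, 54, -54], [0, 0, 0]] = 54·[1, 0][0, 1, -1]ᵀ and M₂ = S₀ = [[-6, -9, 3], [-6, -9, 3]] = (-3)·[1, 1][2, 3, -1]ᵀ, so take a₁ = [1, 0], b₁ = [0, 1, -1], a₂ = [1, 1], b₂ = [2, 3, -1].
Each slice is an integer combination of E₁ = a₁b₁ᵀ and E₂ = a₂b₂ᵀ: S₀ = −3·E₂, S₁ = 18·E₁ + 2·E₂, S₂ = −18·E₁ − 2·E₂; reading off coefficients, c₁ = [0, 18, -18] and c₂ = [-3, 2, -2].
Hence T = [1, 0] ⊗ [0, 1, -1] ⊗ [0, 18, -18] + [1, 1] ⊗ [2, 3, -1] ⊗ [-3, 2, -2], so rank(T) ≤ 2.
These bounds meet, so rank(T) = 2.

rank(T) = 2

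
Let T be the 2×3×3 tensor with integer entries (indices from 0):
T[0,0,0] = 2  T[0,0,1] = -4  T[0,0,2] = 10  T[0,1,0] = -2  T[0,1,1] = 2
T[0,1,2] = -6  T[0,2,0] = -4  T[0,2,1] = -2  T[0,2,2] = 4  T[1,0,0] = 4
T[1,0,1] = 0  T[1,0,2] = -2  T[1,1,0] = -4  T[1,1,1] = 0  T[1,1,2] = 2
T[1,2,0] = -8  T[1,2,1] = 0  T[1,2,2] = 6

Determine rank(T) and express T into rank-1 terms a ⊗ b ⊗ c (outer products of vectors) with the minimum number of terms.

Lower bound: the mode-2 unfolding of T (rows indexed by j, columns by (i,k) = (0,0), (0,1), (0,2), (1,0), (1,1), (1,2)) is [[2, -4, 10, 4, 0, -2], [-2, 2, -6, -4, 0, 2], [-4, -2, 4, -8, 0, 6]].
There the 3×3 minor on rows j ∈ {0, 1, 2}, columns (i,k) ∈ {(0,0), (0,1), (0,2)} is det [[2, -4, 10], [-2, 2, -6], [-4, -2, 4]] = -16 ≠ 0, so this unfolding has rank ≥ 3; CP rank is at least every unfolding rank, so rank(T) ≥ 3. (This is only a lower bound: in general the CP rank may exceed every unfolding rank, so we still need to exhibit 3 rank-1 terms summing to T.)
Upper bound: T is a sum of 3 rank-1 terms, T = [1, 0] ⊗ [2, -1, 1] ⊗ [0, -2, 4] + [1, 2] ⊗ [1, -1, -2] ⊗ [2, 0, -2] + [2, 1] ⊗ [1, -1, -1] ⊗ [0, 0, 2] (one valid choice — decompositions are not unique — normalised so each a, b is primitive with positive first nonzero entry; check it by expanding all entries), so rank(T) ≤ 3.
These bounds meet, so rank(T) = 3.

rank(T) = 3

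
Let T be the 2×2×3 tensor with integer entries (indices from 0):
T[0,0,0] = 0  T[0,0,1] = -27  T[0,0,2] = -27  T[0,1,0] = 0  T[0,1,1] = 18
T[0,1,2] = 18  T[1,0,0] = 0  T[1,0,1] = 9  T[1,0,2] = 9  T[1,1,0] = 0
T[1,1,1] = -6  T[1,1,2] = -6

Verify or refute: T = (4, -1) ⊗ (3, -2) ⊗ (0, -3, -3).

Reconstruct entry (0,0,1) from the claimed factors: Σₗ aₗ[0]bₗ[0]cₗ[1] = (4)·(3)·(-3) = -36, but T[0,0,1] = -27. The claim is false.

No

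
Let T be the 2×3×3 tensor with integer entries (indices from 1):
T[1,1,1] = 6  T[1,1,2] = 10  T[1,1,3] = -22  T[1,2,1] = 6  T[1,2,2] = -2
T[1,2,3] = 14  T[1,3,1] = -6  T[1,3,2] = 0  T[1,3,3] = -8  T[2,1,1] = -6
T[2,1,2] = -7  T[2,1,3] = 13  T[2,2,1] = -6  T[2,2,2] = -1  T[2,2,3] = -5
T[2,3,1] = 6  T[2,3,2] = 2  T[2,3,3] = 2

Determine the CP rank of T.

2

Lower bound: the mode-1 unfolding of T (rows indexed by i, columns by (j,k) = (1,1), (1,2), (1,3), (2,1), (2,2), (2,3), (3,1), (3,2), (3,3)) is [[6, 10, -22, 6, -2, 14, -6, 0, -8], [-6, -7, 13, -6, -1, -5, 6, 2, 2]].
There the 2×2 minor on rows i ∈ {1, 2}, columns (j,k) ∈ {(1,1), (1,2)} is det [[6, 10], [-6, -7]] = 18 ≠ 0, so this unfolding has rank ≥ 2; CP rank is at least every unfolding rank, so rank(T) ≥ 2. (This is only a lower bound: in general the CP rank may exceed every unfolding rank, so we still need to exhibit 2 rank-1 terms summing to T.)
Upper bound — finding two terms. Write S_k = T[:,:,k] for the frontal slices: S₁ = [[6, 6, -6], [-6, -6, 6]], S₂ = [[10, -2, 0], [-7, -1, 2]], S₃ = [[-22, 14, -8], [13, -5, 2]].
If T = a₁ ⊗ b₁ ⊗ c₁ + a₂ ⊗ b₂ ⊗ c₂ then each S_k = c₁[k]·a₁b₁ᵀ + c₂[k]·a₂b₂ᵀ. S₁ and S₂ are linearly independent, so a₁b₁ᵀ and a₂b₂ᵀ must span the same plane of matrices: they are the rank-1 matrices of the form x·S₁ + y·S₂.
The 2×2 minor of x·S₁ + y·S₂ on rows {1,2}, columns {1,2} is −36·xy − 24·y² = (-12)·(3·x + 2·y)(y), vanishing at (x:y) = (2:-3) and (1:0).
M₁ = 2·S₁ − 3·S₂ = [[-18, 18, -12], [9, -9, 6]] = (-3)·(2, -1)(3, -3, 2)ᵀ and M₂ = S₁ = [[6, 6, -6], [-6, -6, 6]] = 6·(1, -1)(1, 1, -1)ᵀ, so take a₁ = (2, -1), b₁ = (3, -3, 2), a₂ = (1, -1), b₂ = (1, 1, -1).
Each slice is an integer combination of E₁ = a₁b₁ᵀ and E₂ = a₂b₂ᵀ: S₁ = 6·E₂, S₂ = E₁ + 4·E₂, S₃ = −3·E₁ − 4·E₂; reading off coefficients, c₁ = (0, 1, -3) and c₂ = (6, 4, -4).
Hence T = (2, -1) ⊗ (3, -3, 2) ⊗ (0, 1, -3) + (1, -1) ⊗ (1, 1, -1) ⊗ (6, 4, -4), so rank(T) ≤ 2.
These bounds meet, so rank(T) = 2.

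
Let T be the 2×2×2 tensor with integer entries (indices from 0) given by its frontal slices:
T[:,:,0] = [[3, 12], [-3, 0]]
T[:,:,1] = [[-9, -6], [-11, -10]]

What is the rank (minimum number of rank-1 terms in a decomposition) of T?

2

Lower bound: the mode-1 unfolding of T (rows indexed by i, columns by (j,k) = (0,0), (0,1), (1,0), (1,1)) is [[3, -9, 12, -6], [-3, -11, 0, -10]].
There the 2×2 minor on rows i ∈ {0, 1}, columns (j,k) ∈ {(0,0), (0,1)} is det [[3, -9], [-3, -11]] = -60 ≠ 0, so this unfolding has rank ≥ 2; CP rank is at least every unfolding rank, so rank(T) ≥ 2. (This is only a lower bound: in general the CP rank may exceed every unfolding rank, so we still need to exhibit 2 rank-1 terms summing to T.)
Upper bound — finding two terms. Write S_k = T[:,:,k] for the frontal slices: S₀ = [[3, 12], [-3, 0]], S₁ = [[-9, -6], [-11, -10]].
If T = a₁ ⊗ b₁ ⊗ c₁ + a₂ ⊗ b₂ ⊗ c₂ then each S_k = c₁[k]·a₁b₁ᵀ + c₂[k]·a₂b₂ᵀ. S₀ and S₁ are linearly independent, so a₁b₁ᵀ and a₂b₂ᵀ must span the same plane of matrices: they are the rank-1 matrices of the form x·S₀ + y·S₁.
det(x·S₀ + y·S₁) is 36·x² + 84·xy + 24·y² = 12·(x + 2·y)(3·x + y), vanishing at (x:y) = (2:-1) and (1:-3).
M₁ = 2·S₀ − S₁ = [[15, 30], [5, 10]] = 5·[3, 1][1, 2]ᵀ and M₂ = S₀ − 3·S₁ = [[30, 30], [30, 30]] = 30·[1, 1][1, 1]ᵀ, so take a₁ = [3, 1], b₁ = [1, 2], a₂ = [1, 1], b₂ = [1, 1].
Each slice is an integer combination of E₁ = a₁b₁ᵀ and E₂ = a₂b₂ᵀ: S₀ = 3·E₁ − 6·E₂, S₁ = E₁ − 12·E₂; reading off coefficients, c₁ = [3, 1] and c₂ = [-6, -12].
Hence T = [3, 1] ⊗ [1, 2] ⊗ [3, 1] + [1, 1] ⊗ [1, 1] ⊗ [-6, -12], so rank(T) ≤ 2.
These bounds meet, so rank(T) = 2.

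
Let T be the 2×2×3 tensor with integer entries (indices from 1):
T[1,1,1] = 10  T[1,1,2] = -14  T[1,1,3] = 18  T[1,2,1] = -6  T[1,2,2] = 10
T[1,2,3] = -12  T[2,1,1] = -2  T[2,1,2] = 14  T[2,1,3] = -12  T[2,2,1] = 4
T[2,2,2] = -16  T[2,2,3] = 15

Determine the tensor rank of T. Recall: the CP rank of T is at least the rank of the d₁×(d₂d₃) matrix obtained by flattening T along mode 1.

Lower bound: the mode-2 unfolding of T (rows indexed by j, columns by (i,k) = (1,1), (1,2), (1,3), (2,1), (2,2), (2,3)) is [[10, -14, 18, -2, 14, -12], [-6, 10, -12, 4, -16, 15]].
There the 2×2 minor on rows j ∈ {1, 2}, columns (i,k) ∈ {(1,1), (1,2)} is det [[10, -14], [-6, 10]] = 16 ≠ 0, so this unfolding has rank ≥ 2; CP rank is at least every unfolding rank, so rank(T) ≥ 2. (Unfolding ranks only ever bound the CP rank from below — rank(T) can be strictly larger than all of them — so the matching upper bound has to come from an explicit 2-term decomposition.)
Upper bound — finding two terms. Write S_k = T[:,:,k] for the frontal slices: S₁ = [[10, -6], [-2, 4]], S₂ = [[-14, 10], [14, -16]], S₃ = [[18, -12], [-12, 15]].
If T = a₁ (x) b₁ (x) c₁ + a₂ (x) b₂ (x) c₂ then each S_k = c₁[k]·a₁b₁ᵀ + c₂[k]·a₂b₂ᵀ. S₁ and S₂ are linearly independent, so a₁b₁ᵀ and a₂b₂ᵀ must span the same plane of matrices: they are the rank-1 matrices of the form x·S₁ + y·S₂.
det(x·S₁ + y·S₂) is 28·x² − 112·xy + 84·y² = 28·(x − 3·y)(x − y), vanishing at (x:y) = (3:1) and (1:1).
M₁ = 3·S₁ + S₂ = [[16, -8], [8, -4]] = 4·[2, 1][2, -1]ᵀ and M₂ = S₁ + S₂ = [[-4, 4], [12, -12]] = (-4)·[1, -3][1, -1]ᵀ, so take a₁ = [2, 1], b₁ = [2, -1], a₂ = [1, -3], b₂ = [1, -1].
Each slice is an integer combination of E₁ = a₁b₁ᵀ and E₂ = a₂b₂ᵀ: S₁ = 2·E₁ + 2·E₂, S₂ = −2·E₁ − 6·E₂, S₃ = 3·E₁ + 6·E₂; reading off coefficients, c₁ = [2, -2, 3] and c₂ = [2, -6, 6].
Hence T = [2, 1] (x) [2, -1] (x) [2, -2, 3] + [1, -3] (x) [1, -1] (x) [2, -6, 6], so rank(T) ≤ 2.
These bounds meet, so rank(T) = 2.

2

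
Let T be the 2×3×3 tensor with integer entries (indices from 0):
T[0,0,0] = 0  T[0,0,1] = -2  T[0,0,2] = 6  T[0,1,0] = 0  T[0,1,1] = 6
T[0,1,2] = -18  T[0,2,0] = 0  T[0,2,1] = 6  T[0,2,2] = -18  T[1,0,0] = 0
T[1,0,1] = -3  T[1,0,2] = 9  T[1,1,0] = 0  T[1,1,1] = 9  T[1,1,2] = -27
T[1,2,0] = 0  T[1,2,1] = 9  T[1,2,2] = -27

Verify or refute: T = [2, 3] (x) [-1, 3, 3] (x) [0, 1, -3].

Yes

Reconstruct entrywise from the claimed factors. For example, T[0,2,2] = -18 and Σₗ aₗ[0]bₗ[2]cₗ[2] = (2)·(3)·(-3) = -18; checking all 18 entries, every one matches. The claim holds.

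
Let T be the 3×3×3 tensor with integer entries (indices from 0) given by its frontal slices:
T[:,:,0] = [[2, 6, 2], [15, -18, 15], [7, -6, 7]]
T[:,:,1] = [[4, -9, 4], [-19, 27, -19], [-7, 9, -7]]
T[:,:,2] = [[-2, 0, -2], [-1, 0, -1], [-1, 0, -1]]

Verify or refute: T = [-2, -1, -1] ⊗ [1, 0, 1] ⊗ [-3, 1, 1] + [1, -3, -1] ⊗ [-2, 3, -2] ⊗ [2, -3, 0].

Yes

Reconstruct entrywise from the claimed factors. For example, T[0,2,0] = 2 and Σₗ aₗ[0]bₗ[2]cₗ[0] = (-2)·(1)·(-3) + (1)·(-2)·(2) = 2; checking all 27 entries, every one matches. The claim holds.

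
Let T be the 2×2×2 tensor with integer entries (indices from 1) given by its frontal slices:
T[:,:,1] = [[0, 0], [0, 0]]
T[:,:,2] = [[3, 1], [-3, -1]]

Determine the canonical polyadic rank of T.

Lower bound: T ≠ 0 (e.g. T[1,1,2] = 3), so rank(T) ≥ 1.
Upper bound: if T = a ⊗ b ⊗ c then every fibre of T is a multiple of the corresponding factor, so read the factors off the fibres through the nonzero entry T[1,1,2] = 3.
The mode-1 fibre T[:,1,2] = [3, -3] gives a = [1, -1] (primitive direction); the mode-2 fibre T[1,:,2] = [3, 1] gives b = [3, 1]; then c[k] = T[1,1,k] / (a[1]·b[1]) = [0, 3] / 3 = [0, 1].
Expanding [1, -1] ⊗ [3, 1] ⊗ [0, 1] reproduces all 8 entries of T, so T = [1, -1] ⊗ [3, 1] ⊗ [0, 1] and rank(T) ≤ 1.
These bounds meet, so rank(T) = 1.

1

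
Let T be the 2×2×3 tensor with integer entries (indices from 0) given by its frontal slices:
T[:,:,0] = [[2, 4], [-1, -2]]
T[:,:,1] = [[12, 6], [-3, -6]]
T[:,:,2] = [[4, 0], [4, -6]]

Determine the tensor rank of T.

3

Lower bound: the mode-3 unfolding of T (rows indexed by k, columns by (i,j) = (0,0), (0,1), (1,0), (1,1)) is [[2, 4, -1, -2], [12, 6, -3, -6], [4, 0, 4, -6]].
There the 3×3 minor on rows k ∈ {0, 1, 2}, columns (i,j) ∈ {(0,0), (0,1), (1,0)} is det [[2, 4, -1], [12, 6, -3], [4, 0, 4]] = -168 ≠ 0, so this unfolding has rank ≥ 3; CP rank is at least every unfolding rank, so rank(T) ≥ 3. (This is only a lower bound: in general the CP rank may exceed every unfolding rank, so we still need to exhibit 3 rank-1 terms summing to T.)
Upper bound: T is a sum of 3 rank-1 terms, T = [1, 1] (x) [1, -1] (x) [0, 2, 4] + [2, -1] (x) [1, 0] (x) [-1, 1, -2] + [2, -1] (x) [1, 1] (x) [2, 4, 2] (written with every a and b primitive with positive leading entry and the scale carried by c; CP decompositions are not unique, and this one is verified by expanding entrywise), so rank(T) ≤ 3.
These bounds meet, so rank(T) = 3.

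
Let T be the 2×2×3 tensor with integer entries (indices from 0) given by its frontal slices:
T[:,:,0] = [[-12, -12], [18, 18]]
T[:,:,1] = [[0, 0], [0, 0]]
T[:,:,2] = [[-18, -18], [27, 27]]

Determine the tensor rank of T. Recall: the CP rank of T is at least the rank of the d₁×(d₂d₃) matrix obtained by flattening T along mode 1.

Lower bound: T ≠ 0 (e.g. T[0,0,0] = -12), so rank(T) ≥ 1.
Upper bound: if T = a ∘ b ∘ c then every fibre of T is a multiple of the corresponding factor, so read the factors off the fibres through the nonzero entry T[0,0,0] = -12.
The mode-1 fibre T[:,0,0] = [-12, 18] gives a = (2, -3) (primitive direction); the mode-2 fibre T[0,:,0] = [-12, -12] gives b = (1, 1); then c[k] = T[0,0,k] / (a[0]·b[0]) = [-12, 0, -18] / 2 = (-6, 0, -9).
Expanding (2, -3) ∘ (1, 1) ∘ (-6, 0, -9) reproduces all 12 entries of T, so T = (2, -3) ∘ (1, 1) ∘ (-6, 0, -9) and rank(T) ≤ 1.
These bounds meet, so rank(T) = 1.

1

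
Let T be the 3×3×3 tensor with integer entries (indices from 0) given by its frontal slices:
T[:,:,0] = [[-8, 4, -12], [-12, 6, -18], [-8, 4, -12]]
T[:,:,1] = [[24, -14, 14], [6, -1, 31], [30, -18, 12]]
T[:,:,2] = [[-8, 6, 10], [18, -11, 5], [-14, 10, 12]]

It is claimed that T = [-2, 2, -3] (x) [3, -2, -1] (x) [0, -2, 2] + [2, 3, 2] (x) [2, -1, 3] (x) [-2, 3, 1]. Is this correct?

Reconstruct entrywise from the claimed factors. For example, T[2,0,1] = 30 and Σₗ aₗ[2]bₗ[0]cₗ[1] = (-3)·(3)·(-2) + (2)·(2)·(3) = 30; checking all 27 entries, every one matches. The claim holds.

Yes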